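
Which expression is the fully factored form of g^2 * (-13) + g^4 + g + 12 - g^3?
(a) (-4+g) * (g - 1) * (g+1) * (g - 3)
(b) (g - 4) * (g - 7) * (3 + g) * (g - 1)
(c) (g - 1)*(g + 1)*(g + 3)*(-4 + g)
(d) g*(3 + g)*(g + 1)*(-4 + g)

We need to factor g^2 * (-13) + g^4 + g + 12 - g^3.
The factored form is (g - 1)*(g + 1)*(g + 3)*(-4 + g).
c) (g - 1)*(g + 1)*(g + 3)*(-4 + g)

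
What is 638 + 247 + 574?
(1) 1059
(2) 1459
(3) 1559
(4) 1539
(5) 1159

First: 638 + 247 = 885
Then: 885 + 574 = 1459
2) 1459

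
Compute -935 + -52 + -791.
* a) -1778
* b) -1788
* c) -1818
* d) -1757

First: -935 + -52 = -987
Then: -987 + -791 = -1778
a) -1778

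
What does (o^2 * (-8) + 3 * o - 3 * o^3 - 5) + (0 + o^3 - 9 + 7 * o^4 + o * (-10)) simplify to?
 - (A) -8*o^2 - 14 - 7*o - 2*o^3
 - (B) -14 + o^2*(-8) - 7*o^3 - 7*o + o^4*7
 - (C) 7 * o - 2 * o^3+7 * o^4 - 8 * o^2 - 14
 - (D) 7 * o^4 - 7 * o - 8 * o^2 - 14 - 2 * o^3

Adding the polynomials and combining like terms:
(o^2*(-8) + 3*o - 3*o^3 - 5) + (0 + o^3 - 9 + 7*o^4 + o*(-10))
= 7 * o^4 - 7 * o - 8 * o^2 - 14 - 2 * o^3
D) 7 * o^4 - 7 * o - 8 * o^2 - 14 - 2 * o^3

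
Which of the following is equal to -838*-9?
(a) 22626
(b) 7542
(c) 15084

-838 * -9 = 7542
b) 7542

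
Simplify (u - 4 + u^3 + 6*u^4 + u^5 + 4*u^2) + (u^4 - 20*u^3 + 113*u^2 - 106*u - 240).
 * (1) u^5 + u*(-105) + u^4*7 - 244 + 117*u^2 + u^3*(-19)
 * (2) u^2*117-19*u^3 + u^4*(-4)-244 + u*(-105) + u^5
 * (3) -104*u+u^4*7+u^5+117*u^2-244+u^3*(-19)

Adding the polynomials and combining like terms:
(u - 4 + u^3 + 6*u^4 + u^5 + 4*u^2) + (u^4 - 20*u^3 + 113*u^2 - 106*u - 240)
= u^5 + u*(-105) + u^4*7 - 244 + 117*u^2 + u^3*(-19)
1) u^5 + u*(-105) + u^4*7 - 244 + 117*u^2 + u^3*(-19)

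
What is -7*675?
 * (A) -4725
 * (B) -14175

-7 * 675 = -4725
A) -4725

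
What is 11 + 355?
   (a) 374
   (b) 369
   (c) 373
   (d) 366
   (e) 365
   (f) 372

11 + 355 = 366
d) 366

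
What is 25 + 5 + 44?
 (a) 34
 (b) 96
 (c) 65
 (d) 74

First: 25 + 5 = 30
Then: 30 + 44 = 74
d) 74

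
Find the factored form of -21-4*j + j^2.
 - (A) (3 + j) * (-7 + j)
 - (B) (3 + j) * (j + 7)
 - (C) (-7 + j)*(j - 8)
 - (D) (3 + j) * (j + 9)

We need to factor -21-4*j + j^2.
The factored form is (3 + j) * (-7 + j).
A) (3 + j) * (-7 + j)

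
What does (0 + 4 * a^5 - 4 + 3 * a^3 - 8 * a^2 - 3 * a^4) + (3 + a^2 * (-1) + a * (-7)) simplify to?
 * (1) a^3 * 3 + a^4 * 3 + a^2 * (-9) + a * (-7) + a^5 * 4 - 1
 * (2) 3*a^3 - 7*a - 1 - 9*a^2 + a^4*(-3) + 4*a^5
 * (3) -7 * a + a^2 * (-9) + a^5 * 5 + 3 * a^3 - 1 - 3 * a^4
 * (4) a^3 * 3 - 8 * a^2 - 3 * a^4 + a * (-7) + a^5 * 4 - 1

Adding the polynomials and combining like terms:
(0 + 4*a^5 - 4 + 3*a^3 - 8*a^2 - 3*a^4) + (3 + a^2*(-1) + a*(-7))
= 3*a^3 - 7*a - 1 - 9*a^2 + a^4*(-3) + 4*a^5
2) 3*a^3 - 7*a - 1 - 9*a^2 + a^4*(-3) + 4*a^5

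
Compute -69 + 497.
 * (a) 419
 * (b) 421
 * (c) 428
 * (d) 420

-69 + 497 = 428
c) 428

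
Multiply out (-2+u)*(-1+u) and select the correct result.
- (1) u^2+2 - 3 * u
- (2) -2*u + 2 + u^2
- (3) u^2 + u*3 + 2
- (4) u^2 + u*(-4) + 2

Expanding (-2+u)*(-1+u):
= u^2+2 - 3 * u
1) u^2+2 - 3 * u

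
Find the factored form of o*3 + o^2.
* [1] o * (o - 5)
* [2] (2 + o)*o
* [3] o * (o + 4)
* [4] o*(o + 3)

We need to factor o*3 + o^2.
The factored form is o*(o + 3).
4) o*(o + 3)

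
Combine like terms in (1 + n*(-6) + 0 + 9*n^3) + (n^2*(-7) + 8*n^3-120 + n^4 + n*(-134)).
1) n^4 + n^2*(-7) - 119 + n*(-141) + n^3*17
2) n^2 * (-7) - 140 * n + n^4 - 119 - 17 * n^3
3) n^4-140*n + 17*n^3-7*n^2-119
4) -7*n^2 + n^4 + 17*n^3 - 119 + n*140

Adding the polynomials and combining like terms:
(1 + n*(-6) + 0 + 9*n^3) + (n^2*(-7) + 8*n^3 - 120 + n^4 + n*(-134))
= n^4-140*n + 17*n^3-7*n^2-119
3) n^4-140*n + 17*n^3-7*n^2-119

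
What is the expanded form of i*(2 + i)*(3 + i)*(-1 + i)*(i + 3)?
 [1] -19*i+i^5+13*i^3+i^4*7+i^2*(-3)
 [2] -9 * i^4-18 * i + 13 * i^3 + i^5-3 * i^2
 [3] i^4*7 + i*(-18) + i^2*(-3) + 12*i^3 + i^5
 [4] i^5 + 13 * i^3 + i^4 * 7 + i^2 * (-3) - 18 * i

Expanding i*(2 + i)*(3 + i)*(-1 + i)*(i + 3):
= i^5 + 13 * i^3 + i^4 * 7 + i^2 * (-3) - 18 * i
4) i^5 + 13 * i^3 + i^4 * 7 + i^2 * (-3) - 18 * i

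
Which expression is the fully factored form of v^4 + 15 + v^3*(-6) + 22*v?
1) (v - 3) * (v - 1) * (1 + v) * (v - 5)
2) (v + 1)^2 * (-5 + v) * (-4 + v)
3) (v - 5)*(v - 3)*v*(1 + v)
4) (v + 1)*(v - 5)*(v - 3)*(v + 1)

We need to factor v^4 + 15 + v^3*(-6) + 22*v.
The factored form is (v + 1)*(v - 5)*(v - 3)*(v + 1).
4) (v + 1)*(v - 5)*(v - 3)*(v + 1)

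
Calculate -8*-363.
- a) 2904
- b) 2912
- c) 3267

-8 * -363 = 2904
a) 2904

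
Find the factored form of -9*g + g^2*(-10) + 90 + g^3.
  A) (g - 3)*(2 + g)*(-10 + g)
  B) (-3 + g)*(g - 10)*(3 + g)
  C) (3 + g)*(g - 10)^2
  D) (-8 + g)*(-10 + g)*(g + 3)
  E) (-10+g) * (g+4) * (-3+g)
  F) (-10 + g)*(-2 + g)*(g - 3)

We need to factor -9*g + g^2*(-10) + 90 + g^3.
The factored form is (-3 + g)*(g - 10)*(3 + g).
B) (-3 + g)*(g - 10)*(3 + g)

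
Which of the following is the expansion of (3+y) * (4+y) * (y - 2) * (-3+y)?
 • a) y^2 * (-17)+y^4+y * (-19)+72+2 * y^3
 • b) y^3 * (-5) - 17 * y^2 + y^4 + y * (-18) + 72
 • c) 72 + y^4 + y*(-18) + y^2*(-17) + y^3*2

Expanding (3+y) * (4+y) * (y - 2) * (-3+y):
= 72 + y^4 + y*(-18) + y^2*(-17) + y^3*2
c) 72 + y^4 + y*(-18) + y^2*(-17) + y^3*2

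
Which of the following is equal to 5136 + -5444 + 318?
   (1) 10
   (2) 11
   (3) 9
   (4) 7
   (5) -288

First: 5136 + -5444 = -308
Then: -308 + 318 = 10
1) 10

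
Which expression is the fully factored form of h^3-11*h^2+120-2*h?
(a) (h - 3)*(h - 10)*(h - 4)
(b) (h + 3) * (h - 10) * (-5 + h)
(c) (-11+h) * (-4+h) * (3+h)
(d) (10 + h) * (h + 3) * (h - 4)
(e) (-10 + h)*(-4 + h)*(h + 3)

We need to factor h^3-11*h^2+120-2*h.
The factored form is (-10 + h)*(-4 + h)*(h + 3).
e) (-10 + h)*(-4 + h)*(h + 3)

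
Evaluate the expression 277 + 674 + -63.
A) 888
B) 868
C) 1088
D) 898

First: 277 + 674 = 951
Then: 951 + -63 = 888
A) 888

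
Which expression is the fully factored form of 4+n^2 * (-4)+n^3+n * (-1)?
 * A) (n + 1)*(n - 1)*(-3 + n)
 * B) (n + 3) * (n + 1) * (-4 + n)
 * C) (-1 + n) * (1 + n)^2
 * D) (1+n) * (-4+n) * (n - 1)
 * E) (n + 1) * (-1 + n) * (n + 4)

We need to factor 4+n^2 * (-4)+n^3+n * (-1).
The factored form is (1+n) * (-4+n) * (n - 1).
D) (1+n) * (-4+n) * (n - 1)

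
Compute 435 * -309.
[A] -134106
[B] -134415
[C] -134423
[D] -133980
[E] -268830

435 * -309 = -134415
B) -134415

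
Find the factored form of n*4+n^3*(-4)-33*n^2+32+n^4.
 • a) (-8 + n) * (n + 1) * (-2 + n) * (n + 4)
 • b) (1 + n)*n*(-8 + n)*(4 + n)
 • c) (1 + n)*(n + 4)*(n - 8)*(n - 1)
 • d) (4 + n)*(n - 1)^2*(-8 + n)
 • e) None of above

We need to factor n*4+n^3*(-4)-33*n^2+32+n^4.
The factored form is (1 + n)*(n + 4)*(n - 8)*(n - 1).
c) (1 + n)*(n + 4)*(n - 8)*(n - 1)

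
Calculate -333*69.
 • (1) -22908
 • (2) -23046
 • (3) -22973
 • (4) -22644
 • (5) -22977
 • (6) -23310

-333 * 69 = -22977
5) -22977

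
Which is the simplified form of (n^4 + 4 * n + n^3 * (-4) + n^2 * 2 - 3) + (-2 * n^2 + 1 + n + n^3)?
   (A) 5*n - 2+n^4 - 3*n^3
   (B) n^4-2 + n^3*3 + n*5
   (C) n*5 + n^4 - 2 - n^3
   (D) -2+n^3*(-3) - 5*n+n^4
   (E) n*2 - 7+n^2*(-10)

Adding the polynomials and combining like terms:
(n^4 + 4*n + n^3*(-4) + n^2*2 - 3) + (-2*n^2 + 1 + n + n^3)
= 5*n - 2+n^4 - 3*n^3
A) 5*n - 2+n^4 - 3*n^3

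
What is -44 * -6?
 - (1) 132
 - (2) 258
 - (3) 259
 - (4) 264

-44 * -6 = 264
4) 264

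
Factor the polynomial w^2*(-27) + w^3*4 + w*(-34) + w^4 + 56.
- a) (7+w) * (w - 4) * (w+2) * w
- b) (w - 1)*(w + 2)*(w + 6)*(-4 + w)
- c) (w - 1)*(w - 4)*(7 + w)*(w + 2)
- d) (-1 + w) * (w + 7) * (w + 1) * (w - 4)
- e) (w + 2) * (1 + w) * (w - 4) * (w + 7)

We need to factor w^2*(-27) + w^3*4 + w*(-34) + w^4 + 56.
The factored form is (w - 1)*(w - 4)*(7 + w)*(w + 2).
c) (w - 1)*(w - 4)*(7 + w)*(w + 2)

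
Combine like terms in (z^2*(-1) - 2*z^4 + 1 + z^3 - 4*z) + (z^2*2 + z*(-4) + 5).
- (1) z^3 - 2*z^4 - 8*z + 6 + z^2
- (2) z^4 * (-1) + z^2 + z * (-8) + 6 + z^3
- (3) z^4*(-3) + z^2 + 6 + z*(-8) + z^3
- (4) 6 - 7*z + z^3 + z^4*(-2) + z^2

Adding the polynomials and combining like terms:
(z^2*(-1) - 2*z^4 + 1 + z^3 - 4*z) + (z^2*2 + z*(-4) + 5)
= z^3 - 2*z^4 - 8*z + 6 + z^2
1) z^3 - 2*z^4 - 8*z + 6 + z^2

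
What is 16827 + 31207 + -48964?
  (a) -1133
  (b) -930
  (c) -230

First: 16827 + 31207 = 48034
Then: 48034 + -48964 = -930
b) -930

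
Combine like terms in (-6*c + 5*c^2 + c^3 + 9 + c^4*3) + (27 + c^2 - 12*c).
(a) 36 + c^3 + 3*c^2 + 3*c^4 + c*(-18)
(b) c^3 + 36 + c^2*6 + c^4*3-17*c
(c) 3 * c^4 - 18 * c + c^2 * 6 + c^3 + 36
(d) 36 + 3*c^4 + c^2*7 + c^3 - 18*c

Adding the polynomials and combining like terms:
(-6*c + 5*c^2 + c^3 + 9 + c^4*3) + (27 + c^2 - 12*c)
= 3 * c^4 - 18 * c + c^2 * 6 + c^3 + 36
c) 3 * c^4 - 18 * c + c^2 * 6 + c^3 + 36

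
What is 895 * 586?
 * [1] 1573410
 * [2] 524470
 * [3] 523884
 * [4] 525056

895 * 586 = 524470
2) 524470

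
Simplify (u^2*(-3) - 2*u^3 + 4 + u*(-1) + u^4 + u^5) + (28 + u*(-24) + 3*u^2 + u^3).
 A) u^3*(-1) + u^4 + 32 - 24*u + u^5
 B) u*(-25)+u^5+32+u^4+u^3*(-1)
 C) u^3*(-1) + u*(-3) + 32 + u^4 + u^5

Adding the polynomials and combining like terms:
(u^2*(-3) - 2*u^3 + 4 + u*(-1) + u^4 + u^5) + (28 + u*(-24) + 3*u^2 + u^3)
= u*(-25)+u^5+32+u^4+u^3*(-1)
B) u*(-25)+u^5+32+u^4+u^3*(-1)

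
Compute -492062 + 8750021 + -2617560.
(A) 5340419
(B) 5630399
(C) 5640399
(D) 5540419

First: -492062 + 8750021 = 8257959
Then: 8257959 + -2617560 = 5640399
C) 5640399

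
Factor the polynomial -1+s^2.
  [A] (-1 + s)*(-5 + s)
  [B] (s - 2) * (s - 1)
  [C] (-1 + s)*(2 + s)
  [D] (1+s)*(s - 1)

We need to factor -1+s^2.
The factored form is (1+s)*(s - 1).
D) (1+s)*(s - 1)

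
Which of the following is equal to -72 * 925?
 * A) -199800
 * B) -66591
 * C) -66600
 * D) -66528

-72 * 925 = -66600
C) -66600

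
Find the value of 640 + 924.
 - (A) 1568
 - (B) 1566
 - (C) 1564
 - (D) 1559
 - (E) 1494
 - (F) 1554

640 + 924 = 1564
C) 1564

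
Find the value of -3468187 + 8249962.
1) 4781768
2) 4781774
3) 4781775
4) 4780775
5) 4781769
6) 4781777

-3468187 + 8249962 = 4781775
3) 4781775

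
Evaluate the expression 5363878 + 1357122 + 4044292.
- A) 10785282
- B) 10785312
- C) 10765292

First: 5363878 + 1357122 = 6721000
Then: 6721000 + 4044292 = 10765292
C) 10765292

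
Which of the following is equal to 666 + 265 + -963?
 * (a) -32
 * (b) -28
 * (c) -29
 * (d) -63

First: 666 + 265 = 931
Then: 931 + -963 = -32
a) -32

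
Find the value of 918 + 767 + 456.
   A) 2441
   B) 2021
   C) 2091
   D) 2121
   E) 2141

First: 918 + 767 = 1685
Then: 1685 + 456 = 2141
E) 2141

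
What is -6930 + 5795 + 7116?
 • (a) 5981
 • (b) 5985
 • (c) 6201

First: -6930 + 5795 = -1135
Then: -1135 + 7116 = 5981
a) 5981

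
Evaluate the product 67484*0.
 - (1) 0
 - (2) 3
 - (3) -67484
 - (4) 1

67484 * 0 = 0
1) 0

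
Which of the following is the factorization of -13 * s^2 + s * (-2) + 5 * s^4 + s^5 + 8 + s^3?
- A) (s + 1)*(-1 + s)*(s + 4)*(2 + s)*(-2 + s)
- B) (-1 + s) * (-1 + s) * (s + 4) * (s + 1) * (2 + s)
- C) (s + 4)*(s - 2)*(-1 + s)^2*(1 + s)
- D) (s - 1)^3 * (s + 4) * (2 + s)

We need to factor -13 * s^2 + s * (-2) + 5 * s^4 + s^5 + 8 + s^3.
The factored form is (-1 + s) * (-1 + s) * (s + 4) * (s + 1) * (2 + s).
B) (-1 + s) * (-1 + s) * (s + 4) * (s + 1) * (2 + s)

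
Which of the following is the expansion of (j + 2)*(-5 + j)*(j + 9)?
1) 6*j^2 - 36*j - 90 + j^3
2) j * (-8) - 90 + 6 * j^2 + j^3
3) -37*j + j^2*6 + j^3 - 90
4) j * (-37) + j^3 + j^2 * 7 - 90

Expanding (j + 2)*(-5 + j)*(j + 9):
= -37*j + j^2*6 + j^3 - 90
3) -37*j + j^2*6 + j^3 - 90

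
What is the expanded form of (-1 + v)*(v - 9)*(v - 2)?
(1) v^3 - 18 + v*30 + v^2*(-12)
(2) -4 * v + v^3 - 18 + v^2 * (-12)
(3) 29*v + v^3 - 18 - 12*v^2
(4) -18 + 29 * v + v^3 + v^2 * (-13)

Expanding (-1 + v)*(v - 9)*(v - 2):
= 29*v + v^3 - 18 - 12*v^2
3) 29*v + v^3 - 18 - 12*v^2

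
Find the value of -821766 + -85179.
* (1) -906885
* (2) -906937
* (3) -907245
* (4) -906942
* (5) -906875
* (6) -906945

-821766 + -85179 = -906945
6) -906945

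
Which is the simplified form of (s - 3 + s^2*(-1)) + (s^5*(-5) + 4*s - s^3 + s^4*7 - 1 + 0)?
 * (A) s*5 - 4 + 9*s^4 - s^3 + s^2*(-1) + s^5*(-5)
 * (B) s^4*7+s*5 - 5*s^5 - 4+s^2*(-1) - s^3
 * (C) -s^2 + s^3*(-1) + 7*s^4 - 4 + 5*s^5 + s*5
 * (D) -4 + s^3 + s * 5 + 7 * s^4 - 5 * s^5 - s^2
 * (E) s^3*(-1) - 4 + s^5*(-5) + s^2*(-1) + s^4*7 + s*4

Adding the polynomials and combining like terms:
(s - 3 + s^2*(-1)) + (s^5*(-5) + 4*s - s^3 + s^4*7 - 1 + 0)
= s^4*7+s*5 - 5*s^5 - 4+s^2*(-1) - s^3
B) s^4*7+s*5 - 5*s^5 - 4+s^2*(-1) - s^3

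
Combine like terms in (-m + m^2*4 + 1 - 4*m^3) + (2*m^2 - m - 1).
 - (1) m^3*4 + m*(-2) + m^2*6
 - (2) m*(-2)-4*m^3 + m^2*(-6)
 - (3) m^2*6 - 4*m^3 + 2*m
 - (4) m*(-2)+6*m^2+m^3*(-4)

Adding the polynomials and combining like terms:
(-m + m^2*4 + 1 - 4*m^3) + (2*m^2 - m - 1)
= m*(-2)+6*m^2+m^3*(-4)
4) m*(-2)+6*m^2+m^3*(-4)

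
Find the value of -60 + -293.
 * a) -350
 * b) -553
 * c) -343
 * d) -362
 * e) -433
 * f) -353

-60 + -293 = -353
f) -353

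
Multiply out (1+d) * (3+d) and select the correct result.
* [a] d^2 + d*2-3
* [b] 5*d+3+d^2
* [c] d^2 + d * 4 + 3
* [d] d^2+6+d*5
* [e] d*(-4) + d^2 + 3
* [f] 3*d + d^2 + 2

Expanding (1+d) * (3+d):
= d^2 + d * 4 + 3
c) d^2 + d * 4 + 3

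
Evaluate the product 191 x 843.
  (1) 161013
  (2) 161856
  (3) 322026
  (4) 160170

191 * 843 = 161013
1) 161013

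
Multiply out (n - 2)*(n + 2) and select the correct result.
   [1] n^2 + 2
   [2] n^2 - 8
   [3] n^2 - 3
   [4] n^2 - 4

Expanding (n - 2)*(n + 2):
= n^2 - 4
4) n^2 - 4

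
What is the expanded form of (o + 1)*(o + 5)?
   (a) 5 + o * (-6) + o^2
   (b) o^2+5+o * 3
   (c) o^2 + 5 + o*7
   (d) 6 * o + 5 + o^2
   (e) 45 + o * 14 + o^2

Expanding (o + 1)*(o + 5):
= 6 * o + 5 + o^2
d) 6 * o + 5 + o^2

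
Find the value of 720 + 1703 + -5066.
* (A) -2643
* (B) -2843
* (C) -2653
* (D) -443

First: 720 + 1703 = 2423
Then: 2423 + -5066 = -2643
A) -2643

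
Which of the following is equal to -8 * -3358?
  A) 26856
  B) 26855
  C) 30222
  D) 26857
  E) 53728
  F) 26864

-8 * -3358 = 26864
F) 26864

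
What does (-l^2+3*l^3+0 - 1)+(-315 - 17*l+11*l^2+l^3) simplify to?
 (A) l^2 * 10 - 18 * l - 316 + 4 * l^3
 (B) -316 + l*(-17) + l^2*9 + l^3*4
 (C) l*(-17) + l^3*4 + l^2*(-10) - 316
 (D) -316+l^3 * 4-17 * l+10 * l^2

Adding the polynomials and combining like terms:
(-l^2 + 3*l^3 + 0 - 1) + (-315 - 17*l + 11*l^2 + l^3)
= -316+l^3 * 4-17 * l+10 * l^2
D) -316+l^3 * 4-17 * l+10 * l^2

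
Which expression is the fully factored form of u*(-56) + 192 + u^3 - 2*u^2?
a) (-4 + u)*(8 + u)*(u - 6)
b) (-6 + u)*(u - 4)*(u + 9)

We need to factor u*(-56) + 192 + u^3 - 2*u^2.
The factored form is (-4 + u)*(8 + u)*(u - 6).
a) (-4 + u)*(8 + u)*(u - 6)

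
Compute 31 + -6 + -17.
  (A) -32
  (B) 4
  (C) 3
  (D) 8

First: 31 + -6 = 25
Then: 25 + -17 = 8
D) 8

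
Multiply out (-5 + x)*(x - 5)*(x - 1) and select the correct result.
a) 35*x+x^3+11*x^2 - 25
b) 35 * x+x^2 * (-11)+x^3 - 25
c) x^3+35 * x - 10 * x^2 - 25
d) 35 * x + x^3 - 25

Expanding (-5 + x)*(x - 5)*(x - 1):
= 35 * x+x^2 * (-11)+x^3 - 25
b) 35 * x+x^2 * (-11)+x^3 - 25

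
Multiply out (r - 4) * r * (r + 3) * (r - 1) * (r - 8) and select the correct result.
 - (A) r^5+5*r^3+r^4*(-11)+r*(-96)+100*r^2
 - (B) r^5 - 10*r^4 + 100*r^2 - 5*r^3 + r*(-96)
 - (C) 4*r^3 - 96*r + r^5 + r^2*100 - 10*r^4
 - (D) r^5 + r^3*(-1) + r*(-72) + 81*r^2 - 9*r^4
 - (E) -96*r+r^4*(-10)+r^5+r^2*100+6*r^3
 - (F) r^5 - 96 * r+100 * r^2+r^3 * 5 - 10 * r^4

Expanding (r - 4) * r * (r + 3) * (r - 1) * (r - 8):
= r^5 - 96 * r+100 * r^2+r^3 * 5 - 10 * r^4
F) r^5 - 96 * r+100 * r^2+r^3 * 5 - 10 * r^4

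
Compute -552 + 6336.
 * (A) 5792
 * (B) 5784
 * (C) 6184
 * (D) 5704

-552 + 6336 = 5784
B) 5784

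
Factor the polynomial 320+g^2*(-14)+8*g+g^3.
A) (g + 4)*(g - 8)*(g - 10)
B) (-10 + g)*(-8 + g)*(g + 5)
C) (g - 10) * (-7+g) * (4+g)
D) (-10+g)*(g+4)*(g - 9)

We need to factor 320+g^2*(-14)+8*g+g^3.
The factored form is (g + 4)*(g - 8)*(g - 10).
A) (g + 4)*(g - 8)*(g - 10)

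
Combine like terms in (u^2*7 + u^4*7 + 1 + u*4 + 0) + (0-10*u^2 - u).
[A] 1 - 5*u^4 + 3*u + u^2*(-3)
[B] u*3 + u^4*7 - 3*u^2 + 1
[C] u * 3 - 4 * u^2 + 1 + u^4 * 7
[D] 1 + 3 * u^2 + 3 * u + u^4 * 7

Adding the polynomials and combining like terms:
(u^2*7 + u^4*7 + 1 + u*4 + 0) + (0 - 10*u^2 - u)
= u*3 + u^4*7 - 3*u^2 + 1
B) u*3 + u^4*7 - 3*u^2 + 1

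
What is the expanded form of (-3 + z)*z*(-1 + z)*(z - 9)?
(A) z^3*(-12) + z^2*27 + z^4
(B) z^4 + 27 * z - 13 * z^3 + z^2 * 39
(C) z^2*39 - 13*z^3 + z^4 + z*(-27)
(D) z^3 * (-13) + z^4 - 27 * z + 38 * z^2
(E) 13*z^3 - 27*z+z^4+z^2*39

Expanding (-3 + z)*z*(-1 + z)*(z - 9):
= z^2*39 - 13*z^3 + z^4 + z*(-27)
C) z^2*39 - 13*z^3 + z^4 + z*(-27)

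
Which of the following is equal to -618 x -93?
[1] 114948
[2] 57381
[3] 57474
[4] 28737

-618 * -93 = 57474
3) 57474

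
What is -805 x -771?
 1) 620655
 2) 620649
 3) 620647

-805 * -771 = 620655
1) 620655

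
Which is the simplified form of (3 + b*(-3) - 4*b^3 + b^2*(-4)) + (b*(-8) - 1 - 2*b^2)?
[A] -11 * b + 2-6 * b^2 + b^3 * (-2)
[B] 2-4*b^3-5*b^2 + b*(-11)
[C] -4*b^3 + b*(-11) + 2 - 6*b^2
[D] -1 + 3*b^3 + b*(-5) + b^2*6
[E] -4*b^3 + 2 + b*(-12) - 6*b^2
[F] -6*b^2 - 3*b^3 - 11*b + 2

Adding the polynomials and combining like terms:
(3 + b*(-3) - 4*b^3 + b^2*(-4)) + (b*(-8) - 1 - 2*b^2)
= -4*b^3 + b*(-11) + 2 - 6*b^2
C) -4*b^3 + b*(-11) + 2 - 6*b^2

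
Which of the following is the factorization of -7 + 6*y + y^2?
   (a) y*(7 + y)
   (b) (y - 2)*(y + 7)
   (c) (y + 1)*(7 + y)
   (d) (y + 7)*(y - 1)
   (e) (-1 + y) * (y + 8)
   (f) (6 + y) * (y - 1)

We need to factor -7 + 6*y + y^2.
The factored form is (y + 7)*(y - 1).
d) (y + 7)*(y - 1)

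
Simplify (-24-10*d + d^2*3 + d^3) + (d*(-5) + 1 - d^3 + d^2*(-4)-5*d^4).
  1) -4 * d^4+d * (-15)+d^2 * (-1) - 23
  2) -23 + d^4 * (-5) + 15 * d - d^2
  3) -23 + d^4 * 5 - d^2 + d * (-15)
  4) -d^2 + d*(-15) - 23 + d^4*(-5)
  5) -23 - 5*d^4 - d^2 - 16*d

Adding the polynomials and combining like terms:
(-24 - 10*d + d^2*3 + d^3) + (d*(-5) + 1 - d^3 + d^2*(-4) - 5*d^4)
= -d^2 + d*(-15) - 23 + d^4*(-5)
4) -d^2 + d*(-15) - 23 + d^4*(-5)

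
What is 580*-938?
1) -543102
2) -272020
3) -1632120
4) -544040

580 * -938 = -544040
4) -544040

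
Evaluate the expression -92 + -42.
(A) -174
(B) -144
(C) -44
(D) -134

-92 + -42 = -134
D) -134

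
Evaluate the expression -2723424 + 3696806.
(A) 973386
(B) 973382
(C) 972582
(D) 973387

-2723424 + 3696806 = 973382
B) 973382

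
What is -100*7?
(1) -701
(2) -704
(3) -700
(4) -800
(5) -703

-100 * 7 = -700
3) -700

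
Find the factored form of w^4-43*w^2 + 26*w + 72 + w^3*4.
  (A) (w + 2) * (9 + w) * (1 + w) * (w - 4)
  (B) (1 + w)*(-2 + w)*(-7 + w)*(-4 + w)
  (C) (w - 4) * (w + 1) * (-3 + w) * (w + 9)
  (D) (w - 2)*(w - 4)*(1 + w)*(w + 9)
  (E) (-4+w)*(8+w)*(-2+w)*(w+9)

We need to factor w^4-43*w^2 + 26*w + 72 + w^3*4.
The factored form is (w - 2)*(w - 4)*(1 + w)*(w + 9).
D) (w - 2)*(w - 4)*(1 + w)*(w + 9)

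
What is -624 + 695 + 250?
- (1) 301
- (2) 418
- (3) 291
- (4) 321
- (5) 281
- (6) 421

First: -624 + 695 = 71
Then: 71 + 250 = 321
4) 321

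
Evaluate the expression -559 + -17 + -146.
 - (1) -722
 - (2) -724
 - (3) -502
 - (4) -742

First: -559 + -17 = -576
Then: -576 + -146 = -722
1) -722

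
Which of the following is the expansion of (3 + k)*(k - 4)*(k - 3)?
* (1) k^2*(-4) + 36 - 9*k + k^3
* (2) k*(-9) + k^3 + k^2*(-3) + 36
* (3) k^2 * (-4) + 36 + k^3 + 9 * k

Expanding (3 + k)*(k - 4)*(k - 3):
= k^2*(-4) + 36 - 9*k + k^3
1) k^2*(-4) + 36 - 9*k + k^3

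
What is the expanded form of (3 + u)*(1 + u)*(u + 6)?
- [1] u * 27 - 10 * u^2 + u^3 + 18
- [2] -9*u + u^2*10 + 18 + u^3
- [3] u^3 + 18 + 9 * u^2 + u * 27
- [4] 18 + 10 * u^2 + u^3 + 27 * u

Expanding (3 + u)*(1 + u)*(u + 6):
= 18 + 10 * u^2 + u^3 + 27 * u
4) 18 + 10 * u^2 + u^3 + 27 * u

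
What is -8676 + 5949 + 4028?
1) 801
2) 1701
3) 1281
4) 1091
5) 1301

First: -8676 + 5949 = -2727
Then: -2727 + 4028 = 1301
5) 1301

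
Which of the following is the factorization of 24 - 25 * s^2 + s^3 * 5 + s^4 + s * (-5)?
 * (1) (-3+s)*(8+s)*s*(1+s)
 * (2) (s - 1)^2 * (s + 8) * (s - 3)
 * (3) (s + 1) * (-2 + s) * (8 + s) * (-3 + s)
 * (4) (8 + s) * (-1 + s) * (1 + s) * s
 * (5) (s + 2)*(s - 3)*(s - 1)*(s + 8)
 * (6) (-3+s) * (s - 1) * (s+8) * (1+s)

We need to factor 24 - 25 * s^2 + s^3 * 5 + s^4 + s * (-5).
The factored form is (-3+s) * (s - 1) * (s+8) * (1+s).
6) (-3+s) * (s - 1) * (s+8) * (1+s)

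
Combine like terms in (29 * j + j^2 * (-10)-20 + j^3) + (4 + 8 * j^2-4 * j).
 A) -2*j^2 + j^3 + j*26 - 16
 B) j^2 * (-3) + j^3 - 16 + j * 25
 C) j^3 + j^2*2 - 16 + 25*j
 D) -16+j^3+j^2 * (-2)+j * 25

Adding the polynomials and combining like terms:
(29*j + j^2*(-10) - 20 + j^3) + (4 + 8*j^2 - 4*j)
= -16+j^3+j^2 * (-2)+j * 25
D) -16+j^3+j^2 * (-2)+j * 25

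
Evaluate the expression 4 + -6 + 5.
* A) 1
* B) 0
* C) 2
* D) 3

First: 4 + -6 = -2
Then: -2 + 5 = 3
D) 3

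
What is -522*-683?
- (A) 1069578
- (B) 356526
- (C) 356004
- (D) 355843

-522 * -683 = 356526
B) 356526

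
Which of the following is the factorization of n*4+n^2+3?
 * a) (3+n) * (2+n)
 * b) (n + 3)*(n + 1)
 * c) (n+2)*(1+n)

We need to factor n*4+n^2+3.
The factored form is (n + 3)*(n + 1).
b) (n + 3)*(n + 1)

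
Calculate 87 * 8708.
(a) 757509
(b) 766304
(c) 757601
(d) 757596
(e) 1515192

87 * 8708 = 757596
d) 757596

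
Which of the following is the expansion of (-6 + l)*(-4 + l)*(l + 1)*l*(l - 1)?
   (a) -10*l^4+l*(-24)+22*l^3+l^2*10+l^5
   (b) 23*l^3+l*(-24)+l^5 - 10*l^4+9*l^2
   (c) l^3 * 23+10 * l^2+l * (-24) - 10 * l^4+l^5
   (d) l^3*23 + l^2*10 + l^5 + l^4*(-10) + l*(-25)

Expanding (-6 + l)*(-4 + l)*(l + 1)*l*(l - 1):
= l^3 * 23+10 * l^2+l * (-24) - 10 * l^4+l^5
c) l^3 * 23+10 * l^2+l * (-24) - 10 * l^4+l^5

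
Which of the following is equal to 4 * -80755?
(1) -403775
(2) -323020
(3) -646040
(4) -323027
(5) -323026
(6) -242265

4 * -80755 = -323020
2) -323020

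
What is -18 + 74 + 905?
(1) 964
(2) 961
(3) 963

First: -18 + 74 = 56
Then: 56 + 905 = 961
2) 961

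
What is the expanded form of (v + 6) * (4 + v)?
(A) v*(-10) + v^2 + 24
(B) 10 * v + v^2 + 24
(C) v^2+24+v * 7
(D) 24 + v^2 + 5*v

Expanding (v + 6) * (4 + v):
= 10 * v + v^2 + 24
B) 10 * v + v^2 + 24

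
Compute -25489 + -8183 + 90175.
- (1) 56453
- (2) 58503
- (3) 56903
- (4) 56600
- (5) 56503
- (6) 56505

First: -25489 + -8183 = -33672
Then: -33672 + 90175 = 56503
5) 56503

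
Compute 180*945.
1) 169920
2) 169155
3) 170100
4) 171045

180 * 945 = 170100
3) 170100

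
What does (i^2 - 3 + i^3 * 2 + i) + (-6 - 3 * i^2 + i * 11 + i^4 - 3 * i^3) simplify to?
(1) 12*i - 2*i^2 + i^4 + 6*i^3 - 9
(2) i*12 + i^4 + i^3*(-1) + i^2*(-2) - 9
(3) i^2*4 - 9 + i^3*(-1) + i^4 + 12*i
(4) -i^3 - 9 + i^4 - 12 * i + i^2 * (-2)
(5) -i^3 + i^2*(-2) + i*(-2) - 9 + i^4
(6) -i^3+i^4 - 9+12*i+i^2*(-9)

Adding the polynomials and combining like terms:
(i^2 - 3 + i^3*2 + i) + (-6 - 3*i^2 + i*11 + i^4 - 3*i^3)
= i*12 + i^4 + i^3*(-1) + i^2*(-2) - 9
2) i*12 + i^4 + i^3*(-1) + i^2*(-2) - 9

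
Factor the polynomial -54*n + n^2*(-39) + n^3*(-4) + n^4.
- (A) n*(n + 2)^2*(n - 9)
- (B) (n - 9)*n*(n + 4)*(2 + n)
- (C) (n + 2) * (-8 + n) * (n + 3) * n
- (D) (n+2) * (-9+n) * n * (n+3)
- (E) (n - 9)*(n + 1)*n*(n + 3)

We need to factor -54*n + n^2*(-39) + n^3*(-4) + n^4.
The factored form is (n+2) * (-9+n) * n * (n+3).
D) (n+2) * (-9+n) * n * (n+3)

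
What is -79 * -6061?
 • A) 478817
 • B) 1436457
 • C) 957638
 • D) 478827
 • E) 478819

-79 * -6061 = 478819
E) 478819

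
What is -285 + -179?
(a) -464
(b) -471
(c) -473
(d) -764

-285 + -179 = -464
a) -464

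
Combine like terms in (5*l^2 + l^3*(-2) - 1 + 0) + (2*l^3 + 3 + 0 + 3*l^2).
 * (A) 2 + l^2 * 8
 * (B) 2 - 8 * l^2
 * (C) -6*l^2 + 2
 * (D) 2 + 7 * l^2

Adding the polynomials and combining like terms:
(5*l^2 + l^3*(-2) - 1 + 0) + (2*l^3 + 3 + 0 + 3*l^2)
= 2 + l^2 * 8
A) 2 + l^2 * 8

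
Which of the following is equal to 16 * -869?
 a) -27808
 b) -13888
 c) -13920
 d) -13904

16 * -869 = -13904
d) -13904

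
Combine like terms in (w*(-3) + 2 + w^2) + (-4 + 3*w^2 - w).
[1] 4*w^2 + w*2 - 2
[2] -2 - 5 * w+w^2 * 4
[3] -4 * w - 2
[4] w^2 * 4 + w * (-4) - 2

Adding the polynomials and combining like terms:
(w*(-3) + 2 + w^2) + (-4 + 3*w^2 - w)
= w^2 * 4 + w * (-4) - 2
4) w^2 * 4 + w * (-4) - 2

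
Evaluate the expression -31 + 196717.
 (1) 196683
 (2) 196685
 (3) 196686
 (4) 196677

-31 + 196717 = 196686
3) 196686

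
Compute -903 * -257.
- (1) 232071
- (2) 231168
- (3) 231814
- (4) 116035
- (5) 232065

-903 * -257 = 232071
1) 232071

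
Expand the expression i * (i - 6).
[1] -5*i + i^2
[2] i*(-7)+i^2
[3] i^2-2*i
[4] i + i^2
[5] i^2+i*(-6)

Expanding i * (i - 6):
= i^2+i*(-6)
5) i^2+i*(-6)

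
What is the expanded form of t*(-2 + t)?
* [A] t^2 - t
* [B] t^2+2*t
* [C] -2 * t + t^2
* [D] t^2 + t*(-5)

Expanding t*(-2 + t):
= -2 * t + t^2
C) -2 * t + t^2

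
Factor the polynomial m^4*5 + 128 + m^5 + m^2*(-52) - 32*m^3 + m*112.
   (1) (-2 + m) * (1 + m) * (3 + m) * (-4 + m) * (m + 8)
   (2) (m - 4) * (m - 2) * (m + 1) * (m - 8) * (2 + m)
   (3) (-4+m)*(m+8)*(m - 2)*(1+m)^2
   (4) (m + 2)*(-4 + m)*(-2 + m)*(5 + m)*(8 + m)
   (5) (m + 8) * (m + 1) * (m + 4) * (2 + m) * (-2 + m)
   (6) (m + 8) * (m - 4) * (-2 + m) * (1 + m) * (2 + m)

We need to factor m^4*5 + 128 + m^5 + m^2*(-52) - 32*m^3 + m*112.
The factored form is (m + 8) * (m - 4) * (-2 + m) * (1 + m) * (2 + m).
6) (m + 8) * (m - 4) * (-2 + m) * (1 + m) * (2 + m)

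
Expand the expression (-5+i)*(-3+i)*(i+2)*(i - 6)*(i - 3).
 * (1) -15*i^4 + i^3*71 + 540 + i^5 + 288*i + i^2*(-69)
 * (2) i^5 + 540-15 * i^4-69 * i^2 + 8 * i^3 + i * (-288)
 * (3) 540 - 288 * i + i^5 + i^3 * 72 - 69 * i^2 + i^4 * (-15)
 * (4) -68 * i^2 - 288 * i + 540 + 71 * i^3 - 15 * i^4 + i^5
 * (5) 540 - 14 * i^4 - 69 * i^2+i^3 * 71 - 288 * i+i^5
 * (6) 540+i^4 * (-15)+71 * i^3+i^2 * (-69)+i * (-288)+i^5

Expanding (-5+i)*(-3+i)*(i+2)*(i - 6)*(i - 3):
= 540+i^4 * (-15)+71 * i^3+i^2 * (-69)+i * (-288)+i^5
6) 540+i^4 * (-15)+71 * i^3+i^2 * (-69)+i * (-288)+i^5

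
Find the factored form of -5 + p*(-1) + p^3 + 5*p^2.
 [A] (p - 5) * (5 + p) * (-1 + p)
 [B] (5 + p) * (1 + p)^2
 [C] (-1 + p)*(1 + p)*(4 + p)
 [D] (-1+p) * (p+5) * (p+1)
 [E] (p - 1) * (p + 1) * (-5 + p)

We need to factor -5 + p*(-1) + p^3 + 5*p^2.
The factored form is (-1+p) * (p+5) * (p+1).
D) (-1+p) * (p+5) * (p+1)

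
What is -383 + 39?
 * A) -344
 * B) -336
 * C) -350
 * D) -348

-383 + 39 = -344
A) -344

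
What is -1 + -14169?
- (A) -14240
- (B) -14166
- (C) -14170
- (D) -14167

-1 + -14169 = -14170
C) -14170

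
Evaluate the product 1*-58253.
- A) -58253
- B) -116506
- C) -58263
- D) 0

1 * -58253 = -58253
A) -58253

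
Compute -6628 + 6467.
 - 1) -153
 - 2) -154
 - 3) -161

-6628 + 6467 = -161
3) -161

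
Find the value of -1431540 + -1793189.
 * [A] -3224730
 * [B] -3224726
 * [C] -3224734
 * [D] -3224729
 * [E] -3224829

-1431540 + -1793189 = -3224729
D) -3224729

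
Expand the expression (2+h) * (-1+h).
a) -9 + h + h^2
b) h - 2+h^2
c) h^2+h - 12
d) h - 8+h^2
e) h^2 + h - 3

Expanding (2+h) * (-1+h):
= h - 2+h^2
b) h - 2+h^2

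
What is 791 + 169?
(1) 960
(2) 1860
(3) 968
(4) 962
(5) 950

791 + 169 = 960
1) 960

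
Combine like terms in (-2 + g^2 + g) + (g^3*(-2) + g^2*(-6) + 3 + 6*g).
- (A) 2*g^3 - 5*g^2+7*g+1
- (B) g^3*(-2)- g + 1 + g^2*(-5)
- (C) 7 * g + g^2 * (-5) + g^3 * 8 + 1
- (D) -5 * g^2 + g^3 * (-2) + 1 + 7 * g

Adding the polynomials and combining like terms:
(-2 + g^2 + g) + (g^3*(-2) + g^2*(-6) + 3 + 6*g)
= -5 * g^2 + g^3 * (-2) + 1 + 7 * g
D) -5 * g^2 + g^3 * (-2) + 1 + 7 * g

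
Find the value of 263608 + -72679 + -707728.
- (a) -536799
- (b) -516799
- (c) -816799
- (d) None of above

First: 263608 + -72679 = 190929
Then: 190929 + -707728 = -516799
b) -516799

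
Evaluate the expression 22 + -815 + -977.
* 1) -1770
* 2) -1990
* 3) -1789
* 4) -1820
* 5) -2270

First: 22 + -815 = -793
Then: -793 + -977 = -1770
1) -1770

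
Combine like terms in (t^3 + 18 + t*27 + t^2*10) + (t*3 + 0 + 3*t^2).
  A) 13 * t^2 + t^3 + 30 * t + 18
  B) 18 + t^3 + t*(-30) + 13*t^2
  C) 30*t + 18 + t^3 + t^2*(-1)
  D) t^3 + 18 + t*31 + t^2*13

Adding the polynomials and combining like terms:
(t^3 + 18 + t*27 + t^2*10) + (t*3 + 0 + 3*t^2)
= 13 * t^2 + t^3 + 30 * t + 18
A) 13 * t^2 + t^3 + 30 * t + 18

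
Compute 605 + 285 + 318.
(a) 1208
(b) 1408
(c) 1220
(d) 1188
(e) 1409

First: 605 + 285 = 890
Then: 890 + 318 = 1208
a) 1208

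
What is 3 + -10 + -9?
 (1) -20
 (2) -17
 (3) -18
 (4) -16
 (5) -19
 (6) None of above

First: 3 + -10 = -7
Then: -7 + -9 = -16
4) -16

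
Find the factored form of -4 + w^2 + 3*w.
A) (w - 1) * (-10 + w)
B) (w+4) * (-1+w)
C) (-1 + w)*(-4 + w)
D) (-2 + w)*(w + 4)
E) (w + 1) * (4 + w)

We need to factor -4 + w^2 + 3*w.
The factored form is (w+4) * (-1+w).
B) (w+4) * (-1+w)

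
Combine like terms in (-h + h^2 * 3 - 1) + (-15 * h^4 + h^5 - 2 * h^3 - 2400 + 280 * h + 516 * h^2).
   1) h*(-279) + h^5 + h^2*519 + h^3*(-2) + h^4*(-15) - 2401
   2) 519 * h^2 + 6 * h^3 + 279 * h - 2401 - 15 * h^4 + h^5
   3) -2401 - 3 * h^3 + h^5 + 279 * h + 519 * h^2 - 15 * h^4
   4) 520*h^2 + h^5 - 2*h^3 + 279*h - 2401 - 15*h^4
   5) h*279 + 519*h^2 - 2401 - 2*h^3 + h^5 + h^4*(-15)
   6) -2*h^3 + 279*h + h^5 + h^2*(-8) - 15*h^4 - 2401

Adding the polynomials and combining like terms:
(-h + h^2*3 - 1) + (-15*h^4 + h^5 - 2*h^3 - 2400 + 280*h + 516*h^2)
= h*279 + 519*h^2 - 2401 - 2*h^3 + h^5 + h^4*(-15)
5) h*279 + 519*h^2 - 2401 - 2*h^3 + h^5 + h^4*(-15)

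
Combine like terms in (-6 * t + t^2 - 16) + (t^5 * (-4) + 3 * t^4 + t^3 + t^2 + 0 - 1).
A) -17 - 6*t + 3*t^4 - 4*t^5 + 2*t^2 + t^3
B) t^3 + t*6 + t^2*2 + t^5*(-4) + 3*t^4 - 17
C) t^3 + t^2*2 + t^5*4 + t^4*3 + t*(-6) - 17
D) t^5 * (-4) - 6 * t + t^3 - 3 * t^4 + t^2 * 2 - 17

Adding the polynomials and combining like terms:
(-6*t + t^2 - 16) + (t^5*(-4) + 3*t^4 + t^3 + t^2 + 0 - 1)
= -17 - 6*t + 3*t^4 - 4*t^5 + 2*t^2 + t^3
A) -17 - 6*t + 3*t^4 - 4*t^5 + 2*t^2 + t^3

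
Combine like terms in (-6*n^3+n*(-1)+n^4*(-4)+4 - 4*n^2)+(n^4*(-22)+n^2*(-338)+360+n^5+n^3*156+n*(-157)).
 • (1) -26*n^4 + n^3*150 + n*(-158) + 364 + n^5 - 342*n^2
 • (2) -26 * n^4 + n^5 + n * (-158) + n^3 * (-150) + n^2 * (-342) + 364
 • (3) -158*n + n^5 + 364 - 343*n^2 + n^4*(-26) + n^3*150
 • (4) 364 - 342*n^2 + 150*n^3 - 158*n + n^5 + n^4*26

Adding the polynomials and combining like terms:
(-6*n^3 + n*(-1) + n^4*(-4) + 4 - 4*n^2) + (n^4*(-22) + n^2*(-338) + 360 + n^5 + n^3*156 + n*(-157))
= -26*n^4 + n^3*150 + n*(-158) + 364 + n^5 - 342*n^2
1) -26*n^4 + n^3*150 + n*(-158) + 364 + n^5 - 342*n^2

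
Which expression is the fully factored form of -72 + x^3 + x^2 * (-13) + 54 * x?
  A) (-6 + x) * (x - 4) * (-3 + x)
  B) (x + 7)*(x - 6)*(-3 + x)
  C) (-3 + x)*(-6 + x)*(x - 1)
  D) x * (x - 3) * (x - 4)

We need to factor -72 + x^3 + x^2 * (-13) + 54 * x.
The factored form is (-6 + x) * (x - 4) * (-3 + x).
A) (-6 + x) * (x - 4) * (-3 + x)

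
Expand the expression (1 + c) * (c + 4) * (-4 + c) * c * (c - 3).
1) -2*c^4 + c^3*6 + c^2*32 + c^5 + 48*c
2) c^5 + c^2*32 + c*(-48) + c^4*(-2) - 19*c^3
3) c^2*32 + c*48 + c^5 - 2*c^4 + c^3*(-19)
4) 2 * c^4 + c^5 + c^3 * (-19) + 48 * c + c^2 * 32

Expanding (1 + c) * (c + 4) * (-4 + c) * c * (c - 3):
= c^2*32 + c*48 + c^5 - 2*c^4 + c^3*(-19)
3) c^2*32 + c*48 + c^5 - 2*c^4 + c^3*(-19)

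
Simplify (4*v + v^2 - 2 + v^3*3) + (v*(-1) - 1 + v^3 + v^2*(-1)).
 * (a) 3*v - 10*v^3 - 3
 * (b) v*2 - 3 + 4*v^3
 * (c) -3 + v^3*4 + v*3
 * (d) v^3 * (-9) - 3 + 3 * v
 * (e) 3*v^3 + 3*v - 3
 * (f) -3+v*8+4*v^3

Adding the polynomials and combining like terms:
(4*v + v^2 - 2 + v^3*3) + (v*(-1) - 1 + v^3 + v^2*(-1))
= -3 + v^3*4 + v*3
c) -3 + v^3*4 + v*3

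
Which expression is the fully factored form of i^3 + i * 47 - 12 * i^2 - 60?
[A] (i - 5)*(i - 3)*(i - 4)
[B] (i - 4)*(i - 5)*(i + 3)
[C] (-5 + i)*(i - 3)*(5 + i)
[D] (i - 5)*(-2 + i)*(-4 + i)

We need to factor i^3 + i * 47 - 12 * i^2 - 60.
The factored form is (i - 5)*(i - 3)*(i - 4).
A) (i - 5)*(i - 3)*(i - 4)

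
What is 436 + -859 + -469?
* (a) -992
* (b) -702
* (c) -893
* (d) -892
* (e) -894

First: 436 + -859 = -423
Then: -423 + -469 = -892
d) -892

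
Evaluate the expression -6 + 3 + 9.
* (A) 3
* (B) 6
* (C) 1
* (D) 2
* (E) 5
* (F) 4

First: -6 + 3 = -3
Then: -3 + 9 = 6
B) 6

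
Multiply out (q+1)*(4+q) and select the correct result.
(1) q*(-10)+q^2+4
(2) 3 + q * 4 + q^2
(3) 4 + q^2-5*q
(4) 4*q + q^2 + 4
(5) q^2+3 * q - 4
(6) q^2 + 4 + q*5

Expanding (q+1)*(4+q):
= q^2 + 4 + q*5
6) q^2 + 4 + q*5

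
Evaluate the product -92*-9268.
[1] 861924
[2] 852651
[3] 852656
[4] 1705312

-92 * -9268 = 852656
3) 852656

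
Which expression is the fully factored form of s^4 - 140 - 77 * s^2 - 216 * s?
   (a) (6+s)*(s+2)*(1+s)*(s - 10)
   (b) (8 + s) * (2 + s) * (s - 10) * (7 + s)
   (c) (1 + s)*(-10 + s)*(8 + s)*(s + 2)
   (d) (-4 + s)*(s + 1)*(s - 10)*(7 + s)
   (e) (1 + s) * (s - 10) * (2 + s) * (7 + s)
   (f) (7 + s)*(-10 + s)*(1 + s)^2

We need to factor s^4 - 140 - 77 * s^2 - 216 * s.
The factored form is (1 + s) * (s - 10) * (2 + s) * (7 + s).
e) (1 + s) * (s - 10) * (2 + s) * (7 + s)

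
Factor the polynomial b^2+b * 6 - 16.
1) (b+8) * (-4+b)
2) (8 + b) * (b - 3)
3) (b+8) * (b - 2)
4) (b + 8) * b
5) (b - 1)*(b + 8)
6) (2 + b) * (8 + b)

We need to factor b^2+b * 6 - 16.
The factored form is (b+8) * (b - 2).
3) (b+8) * (b - 2)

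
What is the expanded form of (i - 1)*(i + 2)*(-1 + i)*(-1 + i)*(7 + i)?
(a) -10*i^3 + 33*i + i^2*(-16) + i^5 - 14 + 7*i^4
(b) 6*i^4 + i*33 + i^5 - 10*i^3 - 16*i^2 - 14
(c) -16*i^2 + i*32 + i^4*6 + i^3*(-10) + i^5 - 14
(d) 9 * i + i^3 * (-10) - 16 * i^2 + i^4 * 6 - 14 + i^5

Expanding (i - 1)*(i + 2)*(-1 + i)*(-1 + i)*(7 + i):
= 6*i^4 + i*33 + i^5 - 10*i^3 - 16*i^2 - 14
b) 6*i^4 + i*33 + i^5 - 10*i^3 - 16*i^2 - 14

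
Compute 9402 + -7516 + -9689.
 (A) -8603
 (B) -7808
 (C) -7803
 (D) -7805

First: 9402 + -7516 = 1886
Then: 1886 + -9689 = -7803
C) -7803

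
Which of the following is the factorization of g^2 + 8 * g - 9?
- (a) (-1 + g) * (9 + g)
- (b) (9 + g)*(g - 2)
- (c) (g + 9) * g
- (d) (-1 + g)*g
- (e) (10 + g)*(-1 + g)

We need to factor g^2 + 8 * g - 9.
The factored form is (-1 + g) * (9 + g).
a) (-1 + g) * (9 + g)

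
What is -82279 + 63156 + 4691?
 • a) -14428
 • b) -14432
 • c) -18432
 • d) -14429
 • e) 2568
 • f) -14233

First: -82279 + 63156 = -19123
Then: -19123 + 4691 = -14432
b) -14432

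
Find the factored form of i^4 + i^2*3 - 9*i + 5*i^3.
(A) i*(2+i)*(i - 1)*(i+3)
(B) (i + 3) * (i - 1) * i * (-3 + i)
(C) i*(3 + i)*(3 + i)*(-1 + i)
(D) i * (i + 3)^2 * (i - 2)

We need to factor i^4 + i^2*3 - 9*i + 5*i^3.
The factored form is i*(3 + i)*(3 + i)*(-1 + i).
C) i*(3 + i)*(3 + i)*(-1 + i)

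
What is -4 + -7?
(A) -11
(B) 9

-4 + -7 = -11
A) -11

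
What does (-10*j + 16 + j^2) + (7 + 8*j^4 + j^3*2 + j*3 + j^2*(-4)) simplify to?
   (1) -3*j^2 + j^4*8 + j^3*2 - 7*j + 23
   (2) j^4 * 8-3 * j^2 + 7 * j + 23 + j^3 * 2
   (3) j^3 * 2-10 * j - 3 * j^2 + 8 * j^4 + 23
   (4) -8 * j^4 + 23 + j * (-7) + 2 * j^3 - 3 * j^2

Adding the polynomials and combining like terms:
(-10*j + 16 + j^2) + (7 + 8*j^4 + j^3*2 + j*3 + j^2*(-4))
= -3*j^2 + j^4*8 + j^3*2 - 7*j + 23
1) -3*j^2 + j^4*8 + j^3*2 - 7*j + 23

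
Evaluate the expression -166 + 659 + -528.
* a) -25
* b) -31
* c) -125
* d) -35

First: -166 + 659 = 493
Then: 493 + -528 = -35
d) -35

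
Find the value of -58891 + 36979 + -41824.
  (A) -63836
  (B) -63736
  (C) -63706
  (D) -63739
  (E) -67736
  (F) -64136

First: -58891 + 36979 = -21912
Then: -21912 + -41824 = -63736
B) -63736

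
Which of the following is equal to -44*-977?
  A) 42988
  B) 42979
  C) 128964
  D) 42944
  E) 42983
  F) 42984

-44 * -977 = 42988
A) 42988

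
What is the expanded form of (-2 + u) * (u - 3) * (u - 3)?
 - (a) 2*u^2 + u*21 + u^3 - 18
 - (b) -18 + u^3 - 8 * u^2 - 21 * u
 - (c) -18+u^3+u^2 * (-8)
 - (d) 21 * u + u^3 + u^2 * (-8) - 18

Expanding (-2 + u) * (u - 3) * (u - 3):
= 21 * u + u^3 + u^2 * (-8) - 18
d) 21 * u + u^3 + u^2 * (-8) - 18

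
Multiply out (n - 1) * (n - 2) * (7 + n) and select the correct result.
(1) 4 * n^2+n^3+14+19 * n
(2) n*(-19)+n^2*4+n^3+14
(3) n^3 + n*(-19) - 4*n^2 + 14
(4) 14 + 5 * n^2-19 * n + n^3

Expanding (n - 1) * (n - 2) * (7 + n):
= n*(-19)+n^2*4+n^3+14
2) n*(-19)+n^2*4+n^3+14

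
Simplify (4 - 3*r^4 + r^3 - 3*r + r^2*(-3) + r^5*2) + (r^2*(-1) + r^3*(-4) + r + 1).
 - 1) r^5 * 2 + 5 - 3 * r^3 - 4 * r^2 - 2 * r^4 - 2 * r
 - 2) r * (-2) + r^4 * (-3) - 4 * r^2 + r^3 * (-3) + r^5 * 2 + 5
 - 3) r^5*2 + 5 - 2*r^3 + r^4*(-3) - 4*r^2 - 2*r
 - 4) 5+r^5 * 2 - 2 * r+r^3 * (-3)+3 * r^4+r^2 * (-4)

Adding the polynomials and combining like terms:
(4 - 3*r^4 + r^3 - 3*r + r^2*(-3) + r^5*2) + (r^2*(-1) + r^3*(-4) + r + 1)
= r * (-2) + r^4 * (-3) - 4 * r^2 + r^3 * (-3) + r^5 * 2 + 5
2) r * (-2) + r^4 * (-3) - 4 * r^2 + r^3 * (-3) + r^5 * 2 + 5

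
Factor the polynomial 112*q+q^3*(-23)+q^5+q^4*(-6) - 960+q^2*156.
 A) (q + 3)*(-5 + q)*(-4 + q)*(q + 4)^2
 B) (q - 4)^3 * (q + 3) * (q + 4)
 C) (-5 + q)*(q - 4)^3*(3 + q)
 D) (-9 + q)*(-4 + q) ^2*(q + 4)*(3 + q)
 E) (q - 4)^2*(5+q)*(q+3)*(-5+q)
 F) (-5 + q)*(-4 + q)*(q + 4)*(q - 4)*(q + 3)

We need to factor 112*q+q^3*(-23)+q^5+q^4*(-6) - 960+q^2*156.
The factored form is (-5 + q)*(-4 + q)*(q + 4)*(q - 4)*(q + 3).
F) (-5 + q)*(-4 + q)*(q + 4)*(q - 4)*(q + 3)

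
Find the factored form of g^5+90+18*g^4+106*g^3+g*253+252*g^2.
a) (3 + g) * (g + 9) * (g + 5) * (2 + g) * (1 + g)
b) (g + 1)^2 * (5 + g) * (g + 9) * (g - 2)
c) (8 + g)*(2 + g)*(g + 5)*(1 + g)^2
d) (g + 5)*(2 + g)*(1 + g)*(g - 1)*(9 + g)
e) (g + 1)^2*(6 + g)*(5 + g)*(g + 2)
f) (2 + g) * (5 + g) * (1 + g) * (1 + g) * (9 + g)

We need to factor g^5+90+18*g^4+106*g^3+g*253+252*g^2.
The factored form is (2 + g) * (5 + g) * (1 + g) * (1 + g) * (9 + g).
f) (2 + g) * (5 + g) * (1 + g) * (1 + g) * (9 + g)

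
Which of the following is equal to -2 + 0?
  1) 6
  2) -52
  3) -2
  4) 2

-2 + 0 = -2
3) -2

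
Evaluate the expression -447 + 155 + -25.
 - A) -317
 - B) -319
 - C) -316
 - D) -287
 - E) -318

First: -447 + 155 = -292
Then: -292 + -25 = -317
A) -317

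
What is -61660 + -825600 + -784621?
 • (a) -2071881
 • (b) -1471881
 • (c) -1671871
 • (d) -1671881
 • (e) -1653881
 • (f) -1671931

First: -61660 + -825600 = -887260
Then: -887260 + -784621 = -1671881
d) -1671881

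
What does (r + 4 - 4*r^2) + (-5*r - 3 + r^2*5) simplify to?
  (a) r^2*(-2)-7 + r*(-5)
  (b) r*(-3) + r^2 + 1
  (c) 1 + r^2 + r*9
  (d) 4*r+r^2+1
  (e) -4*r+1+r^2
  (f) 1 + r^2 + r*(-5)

Adding the polynomials and combining like terms:
(r + 4 - 4*r^2) + (-5*r - 3 + r^2*5)
= -4*r+1+r^2
e) -4*r+1+r^2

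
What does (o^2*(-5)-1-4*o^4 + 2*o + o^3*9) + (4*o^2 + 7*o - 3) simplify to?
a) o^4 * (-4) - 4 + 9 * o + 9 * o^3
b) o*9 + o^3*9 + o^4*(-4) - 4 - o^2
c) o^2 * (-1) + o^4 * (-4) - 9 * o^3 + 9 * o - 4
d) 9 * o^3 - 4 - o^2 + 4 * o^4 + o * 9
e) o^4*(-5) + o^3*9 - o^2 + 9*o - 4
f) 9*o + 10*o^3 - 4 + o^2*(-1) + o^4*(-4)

Adding the polynomials and combining like terms:
(o^2*(-5) - 1 - 4*o^4 + 2*o + o^3*9) + (4*o^2 + 7*o - 3)
= o*9 + o^3*9 + o^4*(-4) - 4 - o^2
b) o*9 + o^3*9 + o^4*(-4) - 4 - o^2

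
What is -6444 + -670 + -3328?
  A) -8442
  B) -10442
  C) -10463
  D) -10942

First: -6444 + -670 = -7114
Then: -7114 + -3328 = -10442
B) -10442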